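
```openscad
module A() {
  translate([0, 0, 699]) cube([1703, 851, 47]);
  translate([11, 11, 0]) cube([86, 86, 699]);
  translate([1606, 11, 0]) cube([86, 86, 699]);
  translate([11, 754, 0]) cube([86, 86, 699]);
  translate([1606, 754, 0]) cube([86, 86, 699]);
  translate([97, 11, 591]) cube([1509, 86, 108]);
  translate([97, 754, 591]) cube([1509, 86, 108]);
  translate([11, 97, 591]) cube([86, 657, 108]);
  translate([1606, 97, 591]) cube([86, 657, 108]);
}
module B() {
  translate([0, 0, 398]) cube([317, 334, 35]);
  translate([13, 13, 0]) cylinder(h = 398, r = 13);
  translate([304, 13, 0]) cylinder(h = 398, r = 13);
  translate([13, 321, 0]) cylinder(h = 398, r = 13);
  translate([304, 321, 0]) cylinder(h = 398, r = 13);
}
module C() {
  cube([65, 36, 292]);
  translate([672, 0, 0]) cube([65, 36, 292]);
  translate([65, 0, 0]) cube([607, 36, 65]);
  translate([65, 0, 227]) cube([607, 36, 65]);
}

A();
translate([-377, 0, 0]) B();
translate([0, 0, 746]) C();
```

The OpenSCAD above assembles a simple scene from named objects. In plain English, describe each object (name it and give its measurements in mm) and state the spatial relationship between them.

A is a rectangular dining table. The top is 1703×851×47 mm with its upper surface at z = 746 mm. It stands on four 86×86 mm square legs, each inset 11 mm from the nearest pair of top edges, running from the floor to the underside of the top. Four apron rails, 86 mm thick and 108 mm tall, run between adjacent legs with their top edges flush with the underside of the top and their outer faces flush with the legs' outer faces.

B is a four-legged stool. The seat is a 317×334×35 mm slab whose top surface is at z = 433 mm; four round legs, each 26 mm in diameter, run from the floor (z = 0) to the underside of the seat, each leg's axis is inset half a diameter from the nearest pair of seat edges (so the leg's bounding box is flush with the corner).

C is a rectangular picture frame lying in the x–z plane (depth along y). The opening is 607 mm wide (x) by 162 mm tall (z), surrounded by a border 65 mm wide on all four sides. The frame is 36 mm deep and is made of two full-height vertical stiles with two horizontal rails fitted between them.

The stool is on the floor beside the table on its −x side. The picture frame is on top of the table.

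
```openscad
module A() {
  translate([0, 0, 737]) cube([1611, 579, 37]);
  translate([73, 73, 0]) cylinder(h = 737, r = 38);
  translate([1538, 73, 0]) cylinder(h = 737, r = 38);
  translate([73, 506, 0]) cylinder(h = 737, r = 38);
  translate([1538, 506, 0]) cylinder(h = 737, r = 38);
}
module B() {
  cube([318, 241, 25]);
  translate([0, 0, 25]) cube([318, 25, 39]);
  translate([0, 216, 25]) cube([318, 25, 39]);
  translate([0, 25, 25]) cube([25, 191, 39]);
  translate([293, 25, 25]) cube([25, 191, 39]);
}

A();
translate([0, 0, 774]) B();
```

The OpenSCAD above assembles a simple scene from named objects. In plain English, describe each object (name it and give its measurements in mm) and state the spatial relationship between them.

A is a table: top 1611 mm (x) × 579 mm (y), 37 mm thick, upper face at z = 774 mm, on four round legs of 76 mm diameter, each leg's bounding box inset 35 mm from the nearest pair of top edges, running from z = 0 to the bottom of the top.

B is an open-topped rectangular box: outside dimensions 318×241×64 mm, with a uniform wall and base thickness of 25 mm. The base is a full 318×241 slab on the floor; four walls sit on top of the base. The front and back walls (the −y and +y sides) span the full width; the two side walls fit between them.

The open box is on top of the table.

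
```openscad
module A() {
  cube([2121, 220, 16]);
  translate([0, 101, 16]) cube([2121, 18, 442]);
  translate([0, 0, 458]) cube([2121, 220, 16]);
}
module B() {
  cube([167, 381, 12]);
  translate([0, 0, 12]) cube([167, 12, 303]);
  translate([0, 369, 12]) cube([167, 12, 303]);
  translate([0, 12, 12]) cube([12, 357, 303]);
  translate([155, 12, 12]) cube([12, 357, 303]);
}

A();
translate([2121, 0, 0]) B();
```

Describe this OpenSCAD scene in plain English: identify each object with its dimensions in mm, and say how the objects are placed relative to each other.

A is an I-beam lying along x, 2121 mm long. Overall section height 474 mm. Two flanges 220 mm wide (y) and 16 mm thick, one on the floor and one at the top; a web 18 mm thick runs between them, centred on the flange width.

B is an open-topped rectangular box: outside dimensions 167×381×315 mm, with a uniform wall and base thickness of 12 mm. The base is a full 167×381 slab on the floor; four walls sit on top of the base. The front and back walls (the −y and +y sides) span the full width; the two side walls fit between them.

The open box is against the I-beam's +x side, with their −y faces flush.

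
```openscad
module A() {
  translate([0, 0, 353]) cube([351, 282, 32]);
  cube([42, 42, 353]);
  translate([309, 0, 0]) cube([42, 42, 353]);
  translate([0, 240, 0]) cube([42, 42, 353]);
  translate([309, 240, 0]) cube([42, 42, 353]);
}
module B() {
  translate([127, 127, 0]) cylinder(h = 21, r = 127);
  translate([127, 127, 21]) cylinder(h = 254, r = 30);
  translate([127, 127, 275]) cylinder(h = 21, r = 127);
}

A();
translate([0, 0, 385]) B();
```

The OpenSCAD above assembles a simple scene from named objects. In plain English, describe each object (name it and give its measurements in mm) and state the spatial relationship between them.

A is a four-legged stool. The seat is a 351×282×32 mm slab whose top surface is at z = 385 mm; four square legs, each 42×42 mm in cross-section, run from the floor (z = 0) to the underside of the seat, each flush with a corner of the seat.

B is a spool: two coaxial disc flanges of radius 127 mm and thickness 21 mm, joined by a core cylinder of radius 30 mm and height 254 mm. The lower flange rests on z = 0 and the three cylinders share a vertical axis.

The spool is on top of the stool.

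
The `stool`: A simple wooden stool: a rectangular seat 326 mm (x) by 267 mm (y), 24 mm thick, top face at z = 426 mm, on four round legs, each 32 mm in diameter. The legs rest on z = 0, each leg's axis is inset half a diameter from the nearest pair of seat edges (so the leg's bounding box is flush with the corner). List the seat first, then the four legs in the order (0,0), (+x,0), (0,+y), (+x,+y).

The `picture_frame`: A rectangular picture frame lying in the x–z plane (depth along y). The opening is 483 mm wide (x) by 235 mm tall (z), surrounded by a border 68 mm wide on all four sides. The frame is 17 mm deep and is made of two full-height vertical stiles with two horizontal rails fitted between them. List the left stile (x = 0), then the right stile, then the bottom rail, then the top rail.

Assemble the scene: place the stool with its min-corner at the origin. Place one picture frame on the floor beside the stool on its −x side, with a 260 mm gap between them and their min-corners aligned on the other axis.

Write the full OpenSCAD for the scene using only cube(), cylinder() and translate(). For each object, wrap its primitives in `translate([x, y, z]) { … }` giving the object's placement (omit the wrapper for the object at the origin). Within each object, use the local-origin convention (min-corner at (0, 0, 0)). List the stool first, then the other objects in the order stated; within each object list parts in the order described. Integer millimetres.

translate([0, 0, 402]) cube([326, 267, 24]);
translate([16, 16, 0]) cylinder(h = 402, r = 16);
translate([310, 16, 0]) cylinder(h = 402, r = 16);
translate([16, 251, 0]) cylinder(h = 402, r = 16);
translate([310, 251, 0]) cylinder(h = 402, r = 16);
translate([-879, 0, 0]) {
  cube([68, 17, 371]);
  translate([551, 0, 0]) cube([68, 17, 371]);
  translate([68, 0, 0]) cube([483, 17, 68]);
  translate([68, 0, 303]) cube([483, 17, 68]);
}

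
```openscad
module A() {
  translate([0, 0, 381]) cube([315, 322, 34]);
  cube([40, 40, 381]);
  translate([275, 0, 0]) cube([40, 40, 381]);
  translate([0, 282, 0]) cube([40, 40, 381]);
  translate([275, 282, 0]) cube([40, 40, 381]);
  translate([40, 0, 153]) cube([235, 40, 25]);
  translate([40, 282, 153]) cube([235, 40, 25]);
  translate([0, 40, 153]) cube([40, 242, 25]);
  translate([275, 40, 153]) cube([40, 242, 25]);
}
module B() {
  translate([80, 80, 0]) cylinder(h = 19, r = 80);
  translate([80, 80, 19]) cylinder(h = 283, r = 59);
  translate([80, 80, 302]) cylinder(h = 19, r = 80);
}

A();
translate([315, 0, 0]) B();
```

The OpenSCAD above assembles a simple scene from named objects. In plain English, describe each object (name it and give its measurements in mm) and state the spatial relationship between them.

A is a four-legged stool. The seat is a 315×322×34 mm slab whose top surface is at z = 415 mm; four square legs, each 40×40 mm in cross-section, run from the floor (z = 0) to the underside of the seat, each flush with a corner of the seat. Four stretchers, 40 mm wide and 25 mm tall, connect adjacent legs with their undersides at z = 153 mm, each running between the inner faces of the legs it joins and aligned with the legs' outer faces on the other axis.

B is a spool: two coaxial disc flanges of radius 80 mm and thickness 19 mm, joined by a core cylinder of radius 59 mm and height 283 mm. The lower flange rests on z = 0 and the three cylinders share a vertical axis.

The spool is against the stool's +x side, with their −y faces flush.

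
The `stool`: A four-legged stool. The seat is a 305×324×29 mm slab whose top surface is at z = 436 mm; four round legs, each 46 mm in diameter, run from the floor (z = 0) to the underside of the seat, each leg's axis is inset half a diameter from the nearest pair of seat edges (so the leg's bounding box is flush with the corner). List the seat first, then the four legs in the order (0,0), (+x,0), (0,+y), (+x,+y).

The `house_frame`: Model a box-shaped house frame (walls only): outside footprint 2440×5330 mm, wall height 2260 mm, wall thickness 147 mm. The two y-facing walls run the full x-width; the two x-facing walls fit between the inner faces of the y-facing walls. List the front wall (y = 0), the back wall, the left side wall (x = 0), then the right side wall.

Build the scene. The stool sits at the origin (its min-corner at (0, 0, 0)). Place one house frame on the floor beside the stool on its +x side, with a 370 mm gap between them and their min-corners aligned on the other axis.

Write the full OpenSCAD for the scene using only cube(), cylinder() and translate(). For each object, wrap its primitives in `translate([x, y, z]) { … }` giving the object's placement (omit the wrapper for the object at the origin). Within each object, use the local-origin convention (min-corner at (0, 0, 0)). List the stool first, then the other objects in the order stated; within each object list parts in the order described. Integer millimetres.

translate([0, 0, 407]) cube([305, 324, 29]);
translate([23, 23, 0]) cylinder(h = 407, r = 23);
translate([282, 23, 0]) cylinder(h = 407, r = 23);
translate([23, 301, 0]) cylinder(h = 407, r = 23);
translate([282, 301, 0]) cylinder(h = 407, r = 23);
translate([675, 0, 0]) {
  cube([2440, 147, 2260]);
  translate([0, 5183, 0]) cube([2440, 147, 2260]);
  translate([0, 147, 0]) cube([147, 5036, 2260]);
  translate([2293, 147, 0]) cube([147, 5036, 2260]);
}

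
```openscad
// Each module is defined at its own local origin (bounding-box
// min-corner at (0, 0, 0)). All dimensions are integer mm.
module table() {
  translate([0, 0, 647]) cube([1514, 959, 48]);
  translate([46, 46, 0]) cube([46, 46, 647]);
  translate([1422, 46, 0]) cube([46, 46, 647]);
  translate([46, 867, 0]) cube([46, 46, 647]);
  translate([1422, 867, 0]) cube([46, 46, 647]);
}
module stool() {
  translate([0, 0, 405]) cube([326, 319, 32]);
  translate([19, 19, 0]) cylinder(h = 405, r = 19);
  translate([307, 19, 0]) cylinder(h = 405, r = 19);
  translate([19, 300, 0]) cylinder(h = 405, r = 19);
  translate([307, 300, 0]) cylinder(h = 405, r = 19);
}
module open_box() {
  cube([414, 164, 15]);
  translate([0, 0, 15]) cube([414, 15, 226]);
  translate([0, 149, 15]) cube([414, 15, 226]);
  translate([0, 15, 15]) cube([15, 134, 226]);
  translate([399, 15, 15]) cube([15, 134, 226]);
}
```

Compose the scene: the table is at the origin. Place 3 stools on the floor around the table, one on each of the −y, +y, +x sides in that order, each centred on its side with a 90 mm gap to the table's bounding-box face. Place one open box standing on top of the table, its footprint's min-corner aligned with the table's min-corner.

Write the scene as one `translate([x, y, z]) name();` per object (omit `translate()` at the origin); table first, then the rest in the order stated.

table();
translate([594, -409, 0]) stool();
translate([594, 1049, 0]) stool();
translate([1604, 320, 0]) stool();
translate([0, 0, 695]) open_box();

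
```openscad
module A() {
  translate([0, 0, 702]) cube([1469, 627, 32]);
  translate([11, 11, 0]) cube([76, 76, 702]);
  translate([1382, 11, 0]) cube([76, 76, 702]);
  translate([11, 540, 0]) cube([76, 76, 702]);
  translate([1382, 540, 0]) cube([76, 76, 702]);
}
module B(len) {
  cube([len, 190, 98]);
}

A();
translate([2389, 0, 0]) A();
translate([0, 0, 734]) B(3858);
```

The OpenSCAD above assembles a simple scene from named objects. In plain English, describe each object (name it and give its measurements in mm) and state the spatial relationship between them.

A is a table: top 1469 mm (x) × 627 mm (y), 32 mm thick, upper face at z = 734 mm, on four 76×76 mm square legs, each inset 11 mm from the nearest pair of top edges, running from z = 0 to the bottom of the top.

B is a rectangular beam 3858 mm long (x), 190 mm deep (y), 98 mm thick (z).

The beam spans the tops of two tables placed 920 mm apart, resting at z = 734 mm.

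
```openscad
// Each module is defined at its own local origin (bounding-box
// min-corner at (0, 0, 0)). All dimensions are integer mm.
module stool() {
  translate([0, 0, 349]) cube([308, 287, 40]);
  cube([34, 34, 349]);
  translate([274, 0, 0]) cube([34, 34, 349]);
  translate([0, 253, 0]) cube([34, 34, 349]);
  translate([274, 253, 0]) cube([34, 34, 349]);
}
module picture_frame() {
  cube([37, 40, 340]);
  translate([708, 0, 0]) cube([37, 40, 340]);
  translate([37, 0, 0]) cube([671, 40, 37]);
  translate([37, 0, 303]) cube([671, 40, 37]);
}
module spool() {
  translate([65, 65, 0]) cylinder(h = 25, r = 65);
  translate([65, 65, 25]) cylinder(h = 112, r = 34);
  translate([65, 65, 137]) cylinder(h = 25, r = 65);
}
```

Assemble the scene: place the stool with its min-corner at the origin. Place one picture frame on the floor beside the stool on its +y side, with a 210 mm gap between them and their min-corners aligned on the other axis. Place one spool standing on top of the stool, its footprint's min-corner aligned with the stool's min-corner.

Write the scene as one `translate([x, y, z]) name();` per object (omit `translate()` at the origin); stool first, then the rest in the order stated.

stool();
translate([0, 497, 0]) picture_frame();
translate([0, 0, 389]) spool();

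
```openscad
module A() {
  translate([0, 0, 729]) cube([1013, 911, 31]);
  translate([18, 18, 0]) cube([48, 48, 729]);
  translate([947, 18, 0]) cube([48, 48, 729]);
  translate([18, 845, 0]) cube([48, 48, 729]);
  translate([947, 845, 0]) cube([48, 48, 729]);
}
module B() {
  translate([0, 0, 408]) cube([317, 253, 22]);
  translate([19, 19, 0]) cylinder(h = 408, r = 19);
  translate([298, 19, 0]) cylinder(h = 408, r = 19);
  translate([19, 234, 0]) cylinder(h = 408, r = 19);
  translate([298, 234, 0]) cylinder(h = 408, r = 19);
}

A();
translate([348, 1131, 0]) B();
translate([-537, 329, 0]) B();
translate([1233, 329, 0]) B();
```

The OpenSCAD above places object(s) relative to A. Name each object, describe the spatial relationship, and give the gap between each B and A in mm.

A is a table. B is a stool. Three stools sit around the table at the +y, −x, +x sides. The gap between each stool and the table is 220 mm.

Each stool's nearest face is 220 mm from the table's bounding box.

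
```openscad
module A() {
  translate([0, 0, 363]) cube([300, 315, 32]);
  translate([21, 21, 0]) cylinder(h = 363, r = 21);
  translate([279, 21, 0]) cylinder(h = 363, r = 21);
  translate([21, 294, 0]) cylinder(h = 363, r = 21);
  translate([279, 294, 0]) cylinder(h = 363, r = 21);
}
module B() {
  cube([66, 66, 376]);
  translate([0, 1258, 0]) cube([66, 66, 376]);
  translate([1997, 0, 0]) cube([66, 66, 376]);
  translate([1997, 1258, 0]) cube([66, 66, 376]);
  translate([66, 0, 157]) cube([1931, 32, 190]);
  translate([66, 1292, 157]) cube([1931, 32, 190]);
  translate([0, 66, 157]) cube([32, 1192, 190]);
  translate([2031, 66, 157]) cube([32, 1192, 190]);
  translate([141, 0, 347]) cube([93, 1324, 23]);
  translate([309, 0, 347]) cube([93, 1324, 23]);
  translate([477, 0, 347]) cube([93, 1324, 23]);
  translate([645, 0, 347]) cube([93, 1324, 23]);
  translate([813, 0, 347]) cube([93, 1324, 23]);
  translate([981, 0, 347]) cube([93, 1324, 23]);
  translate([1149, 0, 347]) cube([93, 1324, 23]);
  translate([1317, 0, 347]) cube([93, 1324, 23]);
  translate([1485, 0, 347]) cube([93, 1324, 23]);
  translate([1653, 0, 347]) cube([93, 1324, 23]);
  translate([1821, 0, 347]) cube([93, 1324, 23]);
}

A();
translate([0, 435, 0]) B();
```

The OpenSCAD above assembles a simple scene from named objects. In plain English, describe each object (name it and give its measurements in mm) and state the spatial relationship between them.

A is a four-legged stool. The seat is 300×315 mm, 32 mm thick, top at z = 395 mm. It stands on four round legs, each 42 mm in diameter, from z = 0 to the seat underside, each leg's axis is inset half a diameter from the nearest pair of seat edges (so the leg's bounding box is flush with the corner).

B is a bed frame 2063 mm long (x) by 1324 mm wide (y). Four 66×66 mm corner posts, 376 mm tall, at the corners of the footprint. Four rails of 32 mm thickness and 190 mm height run between adjacent posts with their undersides at z = 157 mm, their outer faces flush with the outside of the frame (the two x-running rails run between the posts' inner faces; the two y-running rails run between the posts' inner faces). 11 slats, each 93 mm wide (x) and 23 mm thick, lie across the top of the two x-running rails, running the full 1324 mm width of the frame in y; the slats are evenly spaced along x between the inner faces of the end posts with equal gaps (rounded down to the nearest mm) at the −x end and between each pair — any rounding remainder accumulates at the +x end.

The bed frame is on the floor beside the stool on its +y side.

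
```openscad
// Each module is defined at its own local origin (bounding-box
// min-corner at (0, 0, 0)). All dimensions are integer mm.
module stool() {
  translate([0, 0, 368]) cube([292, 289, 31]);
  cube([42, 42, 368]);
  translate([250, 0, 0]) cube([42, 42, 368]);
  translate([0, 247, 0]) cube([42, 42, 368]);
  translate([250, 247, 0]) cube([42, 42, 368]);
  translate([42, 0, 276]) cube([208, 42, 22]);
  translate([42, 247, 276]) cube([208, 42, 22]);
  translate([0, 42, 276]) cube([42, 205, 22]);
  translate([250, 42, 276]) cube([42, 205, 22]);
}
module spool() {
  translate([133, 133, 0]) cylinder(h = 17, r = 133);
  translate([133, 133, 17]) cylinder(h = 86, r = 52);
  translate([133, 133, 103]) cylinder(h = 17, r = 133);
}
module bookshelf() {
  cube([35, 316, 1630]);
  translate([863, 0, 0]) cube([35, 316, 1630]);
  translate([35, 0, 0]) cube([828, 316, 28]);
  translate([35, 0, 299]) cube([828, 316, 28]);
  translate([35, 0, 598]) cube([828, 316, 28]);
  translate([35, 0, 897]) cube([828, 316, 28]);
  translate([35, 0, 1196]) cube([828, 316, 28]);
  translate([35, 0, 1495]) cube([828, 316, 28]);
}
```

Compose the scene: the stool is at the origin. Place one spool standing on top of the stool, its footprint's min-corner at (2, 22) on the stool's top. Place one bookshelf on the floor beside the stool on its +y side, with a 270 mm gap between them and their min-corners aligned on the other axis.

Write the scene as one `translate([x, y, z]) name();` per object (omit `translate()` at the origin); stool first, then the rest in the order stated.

stool();
translate([2, 22, 399]) spool();
translate([0, 559, 0]) bookshelf();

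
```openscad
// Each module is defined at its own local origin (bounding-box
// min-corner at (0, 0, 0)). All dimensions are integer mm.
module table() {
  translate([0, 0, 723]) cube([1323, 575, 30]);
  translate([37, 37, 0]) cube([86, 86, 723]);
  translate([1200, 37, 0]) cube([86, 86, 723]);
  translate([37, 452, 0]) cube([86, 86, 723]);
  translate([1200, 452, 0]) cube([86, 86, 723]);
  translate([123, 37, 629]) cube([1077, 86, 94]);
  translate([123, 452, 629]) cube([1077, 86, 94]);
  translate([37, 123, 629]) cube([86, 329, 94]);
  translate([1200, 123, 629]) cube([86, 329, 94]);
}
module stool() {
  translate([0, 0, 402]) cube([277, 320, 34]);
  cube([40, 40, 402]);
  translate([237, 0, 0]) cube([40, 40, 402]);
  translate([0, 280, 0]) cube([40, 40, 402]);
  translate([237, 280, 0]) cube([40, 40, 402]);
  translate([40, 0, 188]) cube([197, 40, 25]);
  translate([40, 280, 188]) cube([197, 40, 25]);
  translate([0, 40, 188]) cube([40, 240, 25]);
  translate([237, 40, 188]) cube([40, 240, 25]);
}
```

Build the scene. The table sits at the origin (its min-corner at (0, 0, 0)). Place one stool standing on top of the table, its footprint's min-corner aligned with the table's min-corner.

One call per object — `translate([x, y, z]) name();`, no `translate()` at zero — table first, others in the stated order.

table();
translate([0, 0, 753]) stool();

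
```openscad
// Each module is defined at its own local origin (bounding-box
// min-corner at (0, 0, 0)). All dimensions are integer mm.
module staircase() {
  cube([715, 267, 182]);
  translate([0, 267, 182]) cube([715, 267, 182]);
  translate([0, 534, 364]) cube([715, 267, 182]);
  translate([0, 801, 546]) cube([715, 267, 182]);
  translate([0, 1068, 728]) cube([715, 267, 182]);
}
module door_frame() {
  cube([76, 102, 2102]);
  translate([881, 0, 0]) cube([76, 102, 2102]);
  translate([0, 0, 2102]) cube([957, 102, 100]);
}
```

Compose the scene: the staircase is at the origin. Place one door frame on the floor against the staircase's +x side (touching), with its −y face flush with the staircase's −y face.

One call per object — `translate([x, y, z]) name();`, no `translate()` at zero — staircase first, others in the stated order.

staircase();
translate([715, 0, 0]) door_frame();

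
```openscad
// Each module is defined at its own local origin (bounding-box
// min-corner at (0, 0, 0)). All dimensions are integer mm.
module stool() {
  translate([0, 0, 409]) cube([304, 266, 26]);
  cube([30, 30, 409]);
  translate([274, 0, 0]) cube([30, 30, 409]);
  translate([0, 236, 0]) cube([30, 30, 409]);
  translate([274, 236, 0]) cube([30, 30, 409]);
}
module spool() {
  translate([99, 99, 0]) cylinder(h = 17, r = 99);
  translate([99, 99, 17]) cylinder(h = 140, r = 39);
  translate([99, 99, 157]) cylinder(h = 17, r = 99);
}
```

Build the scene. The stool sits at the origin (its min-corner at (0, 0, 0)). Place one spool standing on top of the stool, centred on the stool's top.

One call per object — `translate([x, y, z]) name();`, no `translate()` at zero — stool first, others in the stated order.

stool();
translate([53, 34, 435]) spool();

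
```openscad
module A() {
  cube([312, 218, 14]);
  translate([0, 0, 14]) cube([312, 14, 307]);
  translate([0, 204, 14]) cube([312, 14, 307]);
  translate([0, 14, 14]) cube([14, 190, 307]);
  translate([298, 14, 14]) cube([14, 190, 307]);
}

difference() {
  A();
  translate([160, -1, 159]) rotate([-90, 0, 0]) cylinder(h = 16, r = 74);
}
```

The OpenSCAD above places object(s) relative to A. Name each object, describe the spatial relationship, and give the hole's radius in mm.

The subtracted cylinder has r = 74 mm.

A is an open box. The open box has a circular hole through its front wall. The hole's radius is 74 mm.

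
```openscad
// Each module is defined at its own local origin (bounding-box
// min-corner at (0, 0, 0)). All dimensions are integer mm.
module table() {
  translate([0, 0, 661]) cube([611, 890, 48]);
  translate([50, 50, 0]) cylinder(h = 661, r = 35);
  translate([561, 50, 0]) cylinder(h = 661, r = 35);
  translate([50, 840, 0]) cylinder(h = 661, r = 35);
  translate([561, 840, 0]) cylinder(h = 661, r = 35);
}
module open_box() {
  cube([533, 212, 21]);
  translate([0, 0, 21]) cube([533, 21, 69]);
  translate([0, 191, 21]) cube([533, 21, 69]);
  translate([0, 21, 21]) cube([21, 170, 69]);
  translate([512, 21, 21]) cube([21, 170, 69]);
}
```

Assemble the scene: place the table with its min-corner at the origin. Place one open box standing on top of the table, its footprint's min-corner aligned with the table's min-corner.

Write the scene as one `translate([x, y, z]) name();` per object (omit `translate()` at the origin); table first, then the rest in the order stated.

table();
translate([0, 0, 709]) open_box();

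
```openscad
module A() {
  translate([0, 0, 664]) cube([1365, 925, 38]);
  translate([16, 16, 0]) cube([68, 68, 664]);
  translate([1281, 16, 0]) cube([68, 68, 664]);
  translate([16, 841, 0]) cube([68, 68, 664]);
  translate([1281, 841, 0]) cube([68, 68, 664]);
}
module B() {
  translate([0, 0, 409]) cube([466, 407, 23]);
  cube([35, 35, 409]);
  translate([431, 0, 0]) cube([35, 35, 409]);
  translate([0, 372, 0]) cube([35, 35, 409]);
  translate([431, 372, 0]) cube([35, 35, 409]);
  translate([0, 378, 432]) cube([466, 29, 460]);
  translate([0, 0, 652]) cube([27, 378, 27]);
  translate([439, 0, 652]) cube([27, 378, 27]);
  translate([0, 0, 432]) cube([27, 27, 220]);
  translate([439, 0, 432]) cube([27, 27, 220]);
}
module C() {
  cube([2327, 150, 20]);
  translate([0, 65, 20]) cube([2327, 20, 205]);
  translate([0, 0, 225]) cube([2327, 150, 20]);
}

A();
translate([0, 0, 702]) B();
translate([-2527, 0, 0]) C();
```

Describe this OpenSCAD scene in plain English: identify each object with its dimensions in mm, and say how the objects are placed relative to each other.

A is a rectangular dining table. The top is 1365×925×38 mm with its upper surface at z = 702 mm. It stands on four 68×68 mm square legs, each inset 16 mm from the nearest pair of top edges, running from the floor to the underside of the top.

B is a chair. The seat is a 466×407×23 mm slab with its top at z = 432 mm, on four 35×35 mm corner legs (flush with the seat edges, standing on z = 0). A flat backrest 29 mm thick, 460 mm tall, spans the full seat width and rises from the seat top along its +y edge, rear face flush with the rear of the seat. Two armrests of 27×27 mm section run along each side from the seat's front edge to the front of the backrest, top faces 247 mm above the seat top and outer faces flush with the seat's x-edges; a 27×27 mm post under the front of each armrest stands on the seat at the front corner.

C is an I-beam lying along x, 2327 mm long. Overall section height 245 mm. Two flanges 150 mm wide (y) and 20 mm thick, one on the floor and one at the top; a web 20 mm thick runs between them, centred on the flange width.

The chair is on top of the table. The I-beam is on the floor beside the table on its −x side.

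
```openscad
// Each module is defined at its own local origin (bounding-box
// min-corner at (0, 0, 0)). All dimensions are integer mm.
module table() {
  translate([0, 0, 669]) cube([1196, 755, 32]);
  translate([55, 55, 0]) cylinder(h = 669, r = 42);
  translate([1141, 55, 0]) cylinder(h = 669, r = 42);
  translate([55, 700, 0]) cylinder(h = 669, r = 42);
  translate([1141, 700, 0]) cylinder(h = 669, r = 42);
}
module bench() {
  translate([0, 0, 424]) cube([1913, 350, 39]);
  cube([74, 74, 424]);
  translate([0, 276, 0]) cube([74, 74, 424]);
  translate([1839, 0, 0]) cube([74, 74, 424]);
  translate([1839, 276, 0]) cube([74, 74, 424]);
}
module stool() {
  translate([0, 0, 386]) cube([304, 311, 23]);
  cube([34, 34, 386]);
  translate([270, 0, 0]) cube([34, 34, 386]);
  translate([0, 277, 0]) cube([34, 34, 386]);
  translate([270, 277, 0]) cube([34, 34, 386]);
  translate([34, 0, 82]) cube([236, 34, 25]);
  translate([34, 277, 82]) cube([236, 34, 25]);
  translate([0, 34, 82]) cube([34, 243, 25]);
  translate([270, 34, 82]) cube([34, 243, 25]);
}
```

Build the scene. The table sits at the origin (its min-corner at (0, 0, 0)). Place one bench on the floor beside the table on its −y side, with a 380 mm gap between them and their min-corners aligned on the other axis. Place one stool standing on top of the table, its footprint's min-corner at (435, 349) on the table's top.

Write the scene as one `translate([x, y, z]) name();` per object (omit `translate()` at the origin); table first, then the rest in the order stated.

table();
translate([0, -730, 0]) bench();
translate([435, 349, 701]) stool();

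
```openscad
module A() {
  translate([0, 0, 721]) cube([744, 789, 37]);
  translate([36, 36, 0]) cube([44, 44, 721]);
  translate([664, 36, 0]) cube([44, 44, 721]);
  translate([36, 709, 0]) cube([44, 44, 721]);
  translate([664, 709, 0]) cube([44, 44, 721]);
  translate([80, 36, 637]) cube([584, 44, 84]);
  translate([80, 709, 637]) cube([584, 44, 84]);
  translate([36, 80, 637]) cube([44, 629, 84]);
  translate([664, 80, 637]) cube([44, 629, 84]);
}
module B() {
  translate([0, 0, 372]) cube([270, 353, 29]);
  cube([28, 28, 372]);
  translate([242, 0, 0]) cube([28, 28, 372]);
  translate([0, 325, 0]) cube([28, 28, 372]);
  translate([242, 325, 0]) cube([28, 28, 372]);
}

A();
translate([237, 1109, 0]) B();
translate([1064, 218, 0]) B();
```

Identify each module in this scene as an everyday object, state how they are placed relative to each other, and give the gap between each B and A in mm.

A is a table. B is a stool. Two stools sit around the table at the +y, +x sides. The gap between each stool and the table is 320 mm.

Each stool's nearest face is 320 mm from the table's bounding box.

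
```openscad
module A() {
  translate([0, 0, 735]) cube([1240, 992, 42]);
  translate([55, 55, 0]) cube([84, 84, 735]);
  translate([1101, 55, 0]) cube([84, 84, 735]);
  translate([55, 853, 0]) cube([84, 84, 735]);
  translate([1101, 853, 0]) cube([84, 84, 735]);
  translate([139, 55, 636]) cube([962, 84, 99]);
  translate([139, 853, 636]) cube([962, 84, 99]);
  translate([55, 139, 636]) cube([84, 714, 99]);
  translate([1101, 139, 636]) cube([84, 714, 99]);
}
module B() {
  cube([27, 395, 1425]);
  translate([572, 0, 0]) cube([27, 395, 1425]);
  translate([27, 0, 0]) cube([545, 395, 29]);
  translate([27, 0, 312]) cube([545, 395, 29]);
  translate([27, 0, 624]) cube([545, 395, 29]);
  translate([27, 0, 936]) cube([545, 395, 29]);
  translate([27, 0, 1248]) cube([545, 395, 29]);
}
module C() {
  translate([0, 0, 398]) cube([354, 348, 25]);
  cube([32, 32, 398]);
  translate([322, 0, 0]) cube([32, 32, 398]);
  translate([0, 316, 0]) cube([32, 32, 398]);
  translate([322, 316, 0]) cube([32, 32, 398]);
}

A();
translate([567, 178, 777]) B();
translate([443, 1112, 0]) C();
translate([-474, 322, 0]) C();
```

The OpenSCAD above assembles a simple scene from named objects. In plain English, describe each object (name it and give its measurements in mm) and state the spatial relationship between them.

A is a table: top 1240 mm (x) × 992 mm (y), 42 mm thick, upper face at z = 777 mm, on four 84×84 mm square legs, each inset 55 mm from the nearest pair of top edges, running from z = 0 to the bottom of the top. Four apron rails, 84 mm thick and 99 mm tall, run between adjacent legs with their top edges flush with the underside of the top and their outer faces flush with the legs' outer faces.

B is an open bookshelf. Two side panels, each 27 mm thick, 395 mm deep and 1425 mm tall, stand 599 mm apart (outside-to-outside). Between them sit 5 shelves, each 29 mm thick and 395 mm deep, spanning the full gap between the sides. The bottom shelf rests on the floor (its underside at z = 0) and the clear gap between one shelf's top and the next shelf's underside is 283 mm.

C is a four-legged stool. The seat is a 354×348×25 mm slab whose top surface is at z = 423 mm; four square legs, each 32×32 mm in cross-section, run from the floor (z = 0) to the underside of the seat, each flush with a corner of the seat.

The bookshelf is on top of the table. Two stools sit around the table at the +y, −x sides.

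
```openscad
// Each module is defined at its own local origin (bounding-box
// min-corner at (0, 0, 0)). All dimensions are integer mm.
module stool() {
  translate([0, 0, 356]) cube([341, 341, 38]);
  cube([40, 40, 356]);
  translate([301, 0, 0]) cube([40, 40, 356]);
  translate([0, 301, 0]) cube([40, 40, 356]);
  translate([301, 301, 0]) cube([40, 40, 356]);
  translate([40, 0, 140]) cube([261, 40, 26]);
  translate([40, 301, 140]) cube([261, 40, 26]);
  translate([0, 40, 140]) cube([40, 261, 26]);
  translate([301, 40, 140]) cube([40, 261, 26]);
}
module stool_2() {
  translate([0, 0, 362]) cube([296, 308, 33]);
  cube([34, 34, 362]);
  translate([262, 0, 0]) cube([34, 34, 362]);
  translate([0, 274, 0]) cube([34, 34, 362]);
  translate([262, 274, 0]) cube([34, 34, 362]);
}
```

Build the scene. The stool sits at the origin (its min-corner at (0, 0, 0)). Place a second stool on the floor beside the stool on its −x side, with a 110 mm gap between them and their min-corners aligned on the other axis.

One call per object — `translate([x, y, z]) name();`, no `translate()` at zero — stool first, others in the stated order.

stool();
translate([-406, 0, 0]) stool_2();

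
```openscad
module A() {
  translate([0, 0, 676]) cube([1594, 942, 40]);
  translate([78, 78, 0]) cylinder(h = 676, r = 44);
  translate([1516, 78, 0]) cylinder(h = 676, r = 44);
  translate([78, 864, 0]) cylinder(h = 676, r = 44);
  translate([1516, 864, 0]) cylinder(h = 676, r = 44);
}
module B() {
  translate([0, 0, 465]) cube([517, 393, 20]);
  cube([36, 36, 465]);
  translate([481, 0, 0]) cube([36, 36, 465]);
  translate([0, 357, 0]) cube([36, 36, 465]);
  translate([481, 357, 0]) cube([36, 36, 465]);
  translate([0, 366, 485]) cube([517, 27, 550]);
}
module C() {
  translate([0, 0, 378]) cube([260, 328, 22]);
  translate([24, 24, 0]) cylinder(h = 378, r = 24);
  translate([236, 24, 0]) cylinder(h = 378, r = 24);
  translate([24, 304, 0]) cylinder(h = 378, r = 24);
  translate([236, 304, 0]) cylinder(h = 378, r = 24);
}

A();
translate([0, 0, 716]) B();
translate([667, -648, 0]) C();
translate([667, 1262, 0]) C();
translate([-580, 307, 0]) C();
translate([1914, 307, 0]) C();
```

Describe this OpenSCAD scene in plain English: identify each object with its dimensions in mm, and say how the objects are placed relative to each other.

A is a rectangular dining table. The top is 1594×942×40 mm with its upper surface at z = 716 mm. It stands on four round legs of 88 mm diameter, each leg's bounding box inset 34 mm from the nearest pair of top edges, running from the floor to the underside of the top.

B is a chair: 517×393 mm seat, 20 mm thick, top at z = 485 mm, on four 36 mm square corner legs flush with the seat edges. A 27 mm thick backrest slab spans the full seat width, extending 550 mm above the seat top, its back face flush with the seat's +y edge.

C is a four-legged stool. The seat is 260×328 mm, 22 mm thick, top at z = 400 mm. It stands on four round legs, each 48 mm in diameter, from z = 0 to the seat underside, each leg's axis is inset half a diameter from the nearest pair of seat edges (so the leg's bounding box is flush with the corner).

The chair is on top of the table. Four stools sit around the table at the −y, +y, −x, +x sides.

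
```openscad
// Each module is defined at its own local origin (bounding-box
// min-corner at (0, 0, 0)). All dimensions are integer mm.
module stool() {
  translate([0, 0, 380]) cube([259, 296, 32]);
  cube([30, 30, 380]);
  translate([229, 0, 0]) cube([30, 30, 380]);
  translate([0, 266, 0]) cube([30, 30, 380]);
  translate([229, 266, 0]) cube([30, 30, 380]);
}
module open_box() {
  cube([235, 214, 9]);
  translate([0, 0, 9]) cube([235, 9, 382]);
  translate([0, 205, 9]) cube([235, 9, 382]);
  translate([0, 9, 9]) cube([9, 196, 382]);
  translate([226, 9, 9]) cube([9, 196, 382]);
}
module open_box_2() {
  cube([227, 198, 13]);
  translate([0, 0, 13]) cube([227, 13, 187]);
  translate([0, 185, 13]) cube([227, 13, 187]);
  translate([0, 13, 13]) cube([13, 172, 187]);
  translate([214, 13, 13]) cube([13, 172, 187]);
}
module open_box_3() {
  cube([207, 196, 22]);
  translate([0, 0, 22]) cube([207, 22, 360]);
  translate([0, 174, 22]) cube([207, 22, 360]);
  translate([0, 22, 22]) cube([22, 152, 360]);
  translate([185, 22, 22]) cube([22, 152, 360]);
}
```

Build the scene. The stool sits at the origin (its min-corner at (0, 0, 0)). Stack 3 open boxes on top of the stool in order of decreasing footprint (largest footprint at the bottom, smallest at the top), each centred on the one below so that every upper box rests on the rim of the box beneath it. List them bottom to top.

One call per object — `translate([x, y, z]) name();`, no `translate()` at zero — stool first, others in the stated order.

stool();
translate([12, 41, 412]) open_box();
translate([16, 49, 803]) open_box_2();
translate([26, 50, 1003]) open_box_3();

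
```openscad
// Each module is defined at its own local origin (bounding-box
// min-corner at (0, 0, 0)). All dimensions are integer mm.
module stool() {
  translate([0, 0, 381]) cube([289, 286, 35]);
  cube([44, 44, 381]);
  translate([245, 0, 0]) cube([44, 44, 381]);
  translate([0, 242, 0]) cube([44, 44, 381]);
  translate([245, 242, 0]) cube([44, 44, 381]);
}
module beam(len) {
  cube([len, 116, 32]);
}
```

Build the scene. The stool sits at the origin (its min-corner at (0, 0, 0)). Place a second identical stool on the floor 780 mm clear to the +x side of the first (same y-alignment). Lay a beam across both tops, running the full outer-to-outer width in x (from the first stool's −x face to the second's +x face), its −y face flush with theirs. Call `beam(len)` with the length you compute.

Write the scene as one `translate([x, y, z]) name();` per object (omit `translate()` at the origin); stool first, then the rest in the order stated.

stool();
translate([1069, 0, 0]) stool();
translate([0, 0, 416]) beam(1358);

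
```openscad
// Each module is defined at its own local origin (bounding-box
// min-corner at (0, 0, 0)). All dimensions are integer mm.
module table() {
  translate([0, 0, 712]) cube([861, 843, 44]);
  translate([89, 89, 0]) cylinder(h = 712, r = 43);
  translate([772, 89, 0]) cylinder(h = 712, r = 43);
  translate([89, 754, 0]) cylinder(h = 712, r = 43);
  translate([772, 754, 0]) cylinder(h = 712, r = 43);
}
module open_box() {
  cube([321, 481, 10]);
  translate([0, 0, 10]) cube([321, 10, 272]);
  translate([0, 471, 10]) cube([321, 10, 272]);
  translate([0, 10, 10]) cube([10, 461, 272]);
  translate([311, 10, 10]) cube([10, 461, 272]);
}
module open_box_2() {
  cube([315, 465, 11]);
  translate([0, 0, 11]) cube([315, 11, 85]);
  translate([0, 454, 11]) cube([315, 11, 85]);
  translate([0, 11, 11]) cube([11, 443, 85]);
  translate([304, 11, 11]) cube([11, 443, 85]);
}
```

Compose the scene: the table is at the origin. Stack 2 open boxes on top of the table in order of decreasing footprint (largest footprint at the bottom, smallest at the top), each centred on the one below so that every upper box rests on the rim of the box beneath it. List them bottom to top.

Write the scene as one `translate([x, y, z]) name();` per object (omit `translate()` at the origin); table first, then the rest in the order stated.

table();
translate([270, 181, 756]) open_box();
translate([273, 189, 1038]) open_box_2();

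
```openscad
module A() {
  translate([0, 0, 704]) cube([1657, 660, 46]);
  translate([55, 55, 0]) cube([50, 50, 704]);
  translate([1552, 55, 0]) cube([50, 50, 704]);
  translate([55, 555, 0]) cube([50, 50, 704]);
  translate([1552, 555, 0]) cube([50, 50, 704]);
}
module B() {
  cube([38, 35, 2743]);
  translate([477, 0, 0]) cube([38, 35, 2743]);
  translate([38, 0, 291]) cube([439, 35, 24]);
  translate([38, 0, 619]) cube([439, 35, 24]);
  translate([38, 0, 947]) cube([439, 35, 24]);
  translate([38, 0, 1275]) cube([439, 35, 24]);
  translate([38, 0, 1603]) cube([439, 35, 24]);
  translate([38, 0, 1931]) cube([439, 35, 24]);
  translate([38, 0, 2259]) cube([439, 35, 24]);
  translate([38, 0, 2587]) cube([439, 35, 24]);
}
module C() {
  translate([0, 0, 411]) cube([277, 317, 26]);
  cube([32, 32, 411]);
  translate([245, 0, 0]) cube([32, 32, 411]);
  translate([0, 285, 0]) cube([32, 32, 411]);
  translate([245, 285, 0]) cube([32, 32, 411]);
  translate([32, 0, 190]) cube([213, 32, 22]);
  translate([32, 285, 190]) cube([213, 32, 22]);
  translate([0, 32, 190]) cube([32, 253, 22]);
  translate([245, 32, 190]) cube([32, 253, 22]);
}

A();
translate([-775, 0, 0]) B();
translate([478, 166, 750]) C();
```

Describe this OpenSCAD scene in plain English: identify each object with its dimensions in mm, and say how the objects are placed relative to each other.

A is a table with a 1657×660 mm rectangular top, 46 mm thick, top surface at z = 750 mm, supported by four 50×50 mm square legs, each inset 55 mm from the nearest pair of top edges, running from the floor.

B is a wooden ladder with two side rails of 38×35 mm section and 2743 mm height, set 515 mm apart overall. Between them run 8 rectangular rungs (35 mm deep, 24 mm thick), front faces flush with the rails' −y face. The bottom of the first rung is 291 mm above the floor and each subsequent rung is 328 mm higher than the one below.

C is a four-legged stool. The seat is 277×317 mm, 26 mm thick, top at z = 437 mm. It stands on four square legs, each 32×32 mm in cross-section, from z = 0 to the seat underside, each flush with a corner of the seat. Four stretchers, 32 mm wide and 22 mm tall, connect adjacent legs with their undersides at z = 190 mm, each running between the inner faces of the legs it joins and aligned with the legs' outer faces on the other axis.

The ladder is on the floor beside the table on its −x side. The stool is on top of the table.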